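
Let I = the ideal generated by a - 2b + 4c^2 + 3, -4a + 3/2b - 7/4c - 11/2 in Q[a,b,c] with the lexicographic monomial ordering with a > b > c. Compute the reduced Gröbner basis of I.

f_1 = a - 2b + 4c^2 + 3, LT = a.
f_2 = -4a + 3/2b - 7/4c - 11/2, LT = a.

S(f_1,f_2): lcm = a. S = -13/8b + 4c^2 - 7/16c + 13/8.
  reduce S modulo (f_1, f_2):
  remainder -13/8b + 4c^2 - 7/16c + 13/8 ≠ 0; add g_3 = -13/8b + 4c^2 - 7/16c + 13/8 to the basis.

The other S-polynomials (S(f_1,g_3), S(f_2,g_3)) all reduce to 0 modulo the current basis, so we have a Gröbner basis.
Inter-reduce: drop elements whose leading term is divisible by another's, tail-reduce, and make monic.

G = {a - 12/13c^2 + 7/13c + 1, b - 32/13c^2 + 7/26c - 1}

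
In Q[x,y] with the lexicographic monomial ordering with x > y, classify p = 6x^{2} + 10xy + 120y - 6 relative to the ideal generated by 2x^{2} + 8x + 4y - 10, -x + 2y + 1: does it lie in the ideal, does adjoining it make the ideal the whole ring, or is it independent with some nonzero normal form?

6x^{2} + 10xy + 120y - 6 lies in I (it reduces to 0).

First compute the reduced Gröbner basis of I by Buchberger's algorithm.
f_1 = 2x^{2} + 8x + 4y - 10, LT = x^{2}.
f_2 = -x + 2y + 1, LT = x.

S(f_1,f_2): lcm = x^{2}. S = 2xy + 5x + 2y - 5.
  reduce S modulo (f_1, f_2):
  remainder 4y^{2} + 14y ≠ 0; add h_3 = 4y^{2} + 14y to the basis.

The other S-polynomials (S(f_1,h_3), S(f_2,h_3)) all reduce to 0 modulo the current basis, so we have a Gröbner basis.
Inter-reduce: drop elements whose leading term is divisible by another's, tail-reduce, and make monic.
Reduced Gröbner basis: {x - 2y - 1, y^{2} + \tfrac{7}{2}y}.
Label its elements g_1 = x - 2y - 1, g_2 = y^{2} + \tfrac{7}{2}y.

Reduce p = 6x^{2} + 10xy + 120y - 6 modulo G:
  leading term x^{2}: subtract (6x)·g_1 from 6x^{2} + 10xy + 120y - 6 → 22xy + 6x + 120y - 6
  leading term xy: subtract (22y)·g_1 from 22xy + 6x + 120y - 6 → 6x + 44y^{2} + 142y - 6
  leading term x: subtract (6)·g_1 from 6x + 44y^{2} + 142y - 6 → 44y^{2} + 154y
  leading term y^{2}: subtract (44)·g_2 from 44y^{2} + 154y → 0
  normal form = 0.
Since the normal form is 0, p ∈ I.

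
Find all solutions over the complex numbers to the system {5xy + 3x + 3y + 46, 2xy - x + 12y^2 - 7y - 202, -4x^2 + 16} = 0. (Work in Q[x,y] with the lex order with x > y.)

{(2, -4)}

Compute a lex Gröbner basis by Buchberger's algorithm.
f_1 = 5xy + 3x + 3y + 46, LT = xy.
f_2 = 2xy - x + 12y^2 - 7y - 202, LT = xy.
f_3 = -4x^2 + 16, LT = x^2.

S(f_1,f_2): lcm = xy. S = 11/10x - 6y^2 + 41/10y + 551/5.
  leading term x: no divisor's leading term divides it; move 11/10x to the remainder.
  leading term y^2: no divisor's leading term divides it; move -6y^2 to the remainder.
  leading term y: no divisor's leading term divides it; move 41/10y to the remainder.
  leading term 1: no divisor's leading term divides it; move 551/5 to the remainder.
  remainder 11/10x - 6y^2 + 41/10y + 551/5 ≠ 0; add h_4 = 11/10x - 6y^2 + 41/10y + 551/5 to the basis.

S(f_1,f_3): lcm = x^2y. S = 3/5x^2 + 3/5xy + 46/5x + 4y.
  leading term x^2: subtract (-3/20)·f_3 from 3/5x^2 + 3/5xy + 46/5x + 4y → 3/5xy + 46/5x + 4y + 12/5
  leading term xy: subtract (3/25)·f_1 from 3/5xy + 46/5x + 4y + 12/5 → 221/25x + 91/25y - 78/25
  leading term x: subtract (442/55)·h_4 from 221/25x + 91/25y - 78/25 → 2652/55y^2 - 1612/55y - 9776/11
  leading term y^2: no divisor's leading term divides it; move 2652/55y^2 to the remainder.
  leading term y: no divisor's leading term divides it; move -1612/55y to the remainder.
  leading term 1: no divisor's leading term divides it; move -9776/11 to the remainder.
  remainder 2652/55y^2 - 1612/55y - 9776/11 ≠ 0; add h_5 = 2652/55y^2 - 1612/55y - 9776/11 to the basis.

S(f_2,f_3): lcm = x^2y. S = -1/2x^2 + 6xy^2 - 7/2xy - 101x + 4y.
  leading term x^2: subtract (1/8)·f_3 from -1/2x^2 + 6xy^2 - 7/2xy - 101x + 4y → 6xy^2 - 7/2xy - 101x + 4y - 2
  leading term xy^2: subtract (6/5y)·f_1 from 6xy^2 - 7/2xy - 101x + 4y - 2 → -71/10xy - 101x - 18/5y^2 - 256/5y - 2
  leading term xy: subtract (-71/50)·f_1 from -71/10xy - 101x - 18/5y^2 - 256/5y - 2 → -4837/50x - 18/5y^2 - 2347/50y + 1583/25
  leading term x: subtract (-4837/55)·h_4 from -4837/50x - 18/5y^2 - 2347/50y + 1583/25 → -5844/11y^2 + 3450/11y + 107304/11
  leading term y^2: subtract (-2435/221)·h_5 from -5844/11y^2 + 3450/11y + 107304/11 → -158/17y - 632/17
  leading term y: no divisor's leading term divides it; move -158/17y to the remainder.
  leading term 1: no divisor's leading term divides it; move -632/17 to the remainder.
  remainder -158/17y - 632/17 ≠ 0; add h_6 = -158/17y - 632/17 to the basis.

S(f_1,h_4): lcm = xy. S = 3/5x + 60/11y^3 - 41/11y^2 - 5477/55y + 46/5.
  leading term x: subtract (6/11)·h_4 from 3/5x + 60/11y^3 - 41/11y^2 - 5477/55y + 46/5 → 60/11y^3 - 5/11y^2 - 1120/11y - 560/11
  leading term y^3: subtract (25/221y)·h_5 from 60/11y^3 - 5/11y^2 - 1120/11y - 560/11 → 535/187y^2 - 240/187y - 560/11
  leading term y^2: subtract (2675/45084)·h_5 from 535/187y^2 - 240/187y - 560/11 → 395/867y + 1580/867
  leading term y: subtract (-5/102)·h_6 from 395/867y + 1580/867 → 0
  remainder 0.

S(f_2,h_4): lcm = xy. S = -1/2x + 60/11y^3 + 25/11y^2 - 2281/22y - 101.
  leading term x: subtract (-5/11)·h_4 from -1/2x + 60/11y^3 + 25/11y^2 - 2281/22y - 101 → 60/11y^3 - 5/11y^2 - 1120/11y - 560/11
  leading term y^3: subtract (25/221y)·h_5 from 60/11y^3 - 5/11y^2 - 1120/11y - 560/11 → 535/187y^2 - 240/187y - 560/11
  leading term y^2: subtract (2675/45084)·h_5 from 535/187y^2 - 240/187y - 560/11 → 395/867y + 1580/867
  leading term y: subtract (-5/102)·h_6 from 395/867y + 1580/867 → 0
  remainder 0.

S(f_3,h_4): lcm = x^2. S = 60/11xy^2 - 41/11xy - 1102/11x - 4.
  leading term xy^2: subtract (12/11y)·f_1 from 60/11xy^2 - 41/11xy - 1102/11x - 4 → -7xy - 1102/11x - 36/11y^2 - 552/11y - 4
  leading term xy: subtract (-7/5)·f_1 from -7xy - 1102/11x - 36/11y^2 - 552/11y - 4 → -5279/55x - 36/11y^2 - 2529/55y + 302/5
  leading term x: subtract (-10558/121)·h_4 from -5279/55x - 36/11y^2 - 2529/55y + 302/5 → -63744/121y^2 + 37724/121y + 1170800/121
  leading term y^2: subtract (-26560/2431)·h_5 from -63744/121y^2 + 37724/121y + 1170800/121 → -1580/187y - 6320/187
  leading term y: subtract (10/11)·h_6 from -1580/187y - 6320/187 → 0
  remainder 0.

S(f_1,h_5): lcm = xy^2. S = 308/255xy + 940/51x + 3/5y^2 + 46/5y.
  leading term xy: subtract (308/1275)·f_1 from 308/255xy + 940/51x + 3/5y^2 + 46/5y → 1328/75x + 3/5y^2 + 3602/425y - 14168/1275
  leading term x: subtract (2656/165)·h_4 from 1328/75x + 3/5y^2 + 3602/425y - 14168/1275 → 1069/11y^2 - 32270/561y - 1001384/561
  leading term y^2: subtract (5345/2652)·h_5 from 1069/11y^2 - 32270/561y - 1001384/561 → 79/51y + 316/51
  leading term y: subtract (-1/6)·h_6 from 79/51y + 316/51 → 0
  remainder 0.

S(f_2,h_5): lcm = xy^2. S = 11/102xy + 940/51x + 6y^3 - 7/2y^2 - 101y.
  leading term xy: subtract (11/510)·f_1 from 11/102xy + 940/51x + 6y^3 - 7/2y^2 - 101y → 551/30x + 6y^3 - 7/2y^2 - 17181/170y - 253/255
  leading term x: subtract (551/33)·h_4 from 551/30x + 6y^3 - 7/2y^2 - 17181/170y - 253/255 → 6y^3 + 2127/22y^2 - 95102/561y - 1032800/561
  leading term y^3: subtract (55/442y)·h_5 from 6y^3 + 2127/22y^2 - 95102/561y - 1032800/561 → 37523/374y^2 - 33062/561y - 1032800/561
  leading term y^2: subtract (187615/90168)·h_5 from 37523/374y^2 - 33062/561y - 1032800/561 → 1185/578y + 2370/289
  leading term y: subtract (-15/68)·h_6 from 1185/578y + 2370/289 → 0
  remainder 0.

S(f_3,h_5): leading monomials are coprime, so the S-polynomial reduces to 0 (Buchberger's first criterion).
S(h_4,h_5): leading monomials are coprime, so the S-polynomial reduces to 0 (Buchberger's first criterion).
S(f_1,h_6): lcm = xy. S = -17/5x + 3/5y + 46/5.
  leading term x: subtract (-34/11)·h_4 from -17/5x + 3/5y + 46/5 → -204/11y^2 + 146/11y + 3848/11
  leading term y^2: subtract (-5/13)·h_5 from -204/11y^2 + 146/11y + 3848/11 → 2y + 8
  leading term y: subtract (-17/79)·h_6 from 2y + 8 → 0
  remainder 0.

S(f_2,h_6): lcm = xy. S = -9/2x + 6y^2 - 7/2y - 101.
  leading term x: subtract (-45/11)·h_4 from -9/2x + 6y^2 - 7/2y - 101 → -204/11y^2 + 146/11y + 3848/11
  leading term y^2: subtract (-5/13)·h_5 from -204/11y^2 + 146/11y + 3848/11 → 2y + 8
  leading term y: subtract (-17/79)·h_6 from 2y + 8 → 0
  remainder 0.

S(f_3,h_6): leading monomials are coprime, so the S-polynomial reduces to 0 (Buchberger's first criterion).
S(h_4,h_6): leading monomials are coprime, so the S-polynomial reduces to 0 (Buchberger's first criterion).
S(h_5,h_6): lcm = y^2. S = -235/51y - 940/51.
  leading term y: subtract (235/474)·h_6 from -235/51y - 940/51 → 0
  remainder 0.

Every S-polynomial of the final basis reduces to 0, so we have a Gröbner basis.
Inter-reduce: drop elements whose leading term is divisible by another's, tail-reduce, and make monic.
Reduced Gröbner basis: {x - 2, y + 4}.

From the last basis element, y + 4 = 0, so y takes values in {-4}. Each choice, substituted upward through the basis, yields the corresponding point(s) of the solution set.
  y = -4: the earlier basis element becomes x - 2 = 0, giving x = 2 — point (2, -4).
Check: every point annihilates each of the original generators.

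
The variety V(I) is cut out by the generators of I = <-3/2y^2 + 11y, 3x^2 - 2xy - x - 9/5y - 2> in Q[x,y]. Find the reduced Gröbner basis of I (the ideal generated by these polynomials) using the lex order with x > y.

This is the nonlinear analogue of row-reducing a linear system.

f_1 = -3/2y^2 + 11y, LT = y^2.
f_2 = 3x^2 - 2xy - x - 9/5y - 2, LT = x^2.

The S-polynomials (S(f_1,f_2)) all reduce to 0 modulo the current basis, so we have a Gröbner basis.

G = {x^2 - 2/3xy - 1/3x - 3/5y - 2/3, y^2 - 22/3y}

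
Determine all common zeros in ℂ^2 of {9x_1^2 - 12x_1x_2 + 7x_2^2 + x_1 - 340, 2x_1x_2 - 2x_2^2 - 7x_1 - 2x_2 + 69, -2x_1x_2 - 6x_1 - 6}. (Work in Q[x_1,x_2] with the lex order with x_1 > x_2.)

{(3, -4)}

Compute a lex Gröbner basis by Buchberger's algorithm.
f_1 = 9x_1^2 - 12x_1x_2 + x_1 + 7x_2^2 - 340, LT = x_1^2.
f_2 = 2x_1x_2 - 7x_1 - 2x_2^2 - 2x_2 + 69, LT = x_1x_2.
f_3 = -2x_1x_2 - 6x_1 - 6, LT = x_1x_2.

S(f_1,f_2): lcm = x_1^2x_2. S = 7/2x_1^2 - 1/3x_1x_2^2 + 10/9x_1x_2 - 69/2x_1 + 7/9x_2^3 - 340/9x_2.
  reduce S modulo (f_1, f_2, f_3):
  remainder -75/4x_1 + 4/9x_2^3 + 14/9x_2^2 - 65/3x_2 - 967/36 ≠ 0; add h_4 = -75/4x_1 + 4/9x_2^3 + 14/9x_2^2 - 65/3x_2 - 967/36 to the basis.

S(f_1,f_3): lcm = x_1^2x_2. S = -3x_1^2 - 4/3x_1x_2^2 + 1/9x_1x_2 - 3x_1 + 7/9x_2^3 - 340/9x_2.
  reduce S modulo (f_1, f_2, f_3, h_4):
  remainder -8071/6075x_2^3 - 62336/6075x_2^2 + 15127/405x_2 + 1388452/6075 ≠ 0; add h_5 = -8071/6075x_2^3 - 62336/6075x_2^2 + 15127/405x_2 + 1388452/6075 to the basis.

S(f_2,f_3): lcm = x_1x_2. S = -13/2x_1 - x_2^2 - x_2 + 63/2.
  reduce S modulo (f_1, f_2, f_3, h_4, h_5):
  remainder -2819/8071x_2^2 + 2513/1153x_2 + 115468/8071 ≠ 0; add h_6 = -2819/8071x_2^2 + 2513/1153x_2 + 115468/8071 to the basis.

S(f_1,h_4): lcm = x_1^2. S = 16/675x_1x_2^3 + 56/675x_1x_2^2 - 112/45x_1x_2 - 892/675x_1 + 7/9x_2^2 - 340/9.
  reduce S modulo (f_1, f_2, f_3, h_4, h_5, h_6):
  remainder -39553569/22752149x_2 - 158214276/22752149 ≠ 0; add h_7 = -39553569/22752149x_2 - 158214276/22752149 to the basis.

The other S-polynomials (S(f_2,h_4), S(f_3,h_4), S(f_1,h_5), S(f_2,h_5), S(f_3,h_5), S(h_4,h_5), S(f_1,h_6), S(f_2,h_6), S(f_3,h_6), S(h_4,h_6), S(h_5,h_6), S(f_1,h_7), S(f_2,h_7), S(f_3,h_7), S(h_4,h_7), S(h_5,h_7), S(h_6,h_7)) all reduce to 0 modulo the current basis, so we have a Gröbner basis.
Inter-reduce: drop elements whose leading term is divisible by another's, tail-reduce, and make monic.
Reduced Gröbner basis: {x_1 - 3, x_2 + 4}.

Since the basis is lex-ordered, x_2 + 4 is univariate in x_2. Its roots are {-4}. Back-substituting each root into the other basis elements fixes the other coordinates.
  x_2 = -4: the earlier basis element becomes x_1 - 3 = 0, giving x_1 = 3 — point (3, -4).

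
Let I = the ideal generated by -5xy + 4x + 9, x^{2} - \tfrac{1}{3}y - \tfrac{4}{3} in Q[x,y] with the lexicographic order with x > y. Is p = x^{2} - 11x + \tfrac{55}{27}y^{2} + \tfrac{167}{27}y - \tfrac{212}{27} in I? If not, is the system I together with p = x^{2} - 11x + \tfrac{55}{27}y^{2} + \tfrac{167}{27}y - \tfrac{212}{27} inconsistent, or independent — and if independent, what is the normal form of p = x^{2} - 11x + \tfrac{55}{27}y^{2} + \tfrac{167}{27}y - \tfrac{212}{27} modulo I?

First compute the reduced Gröbner basis of I by Buchberger's algorithm.
f_1 = -5xy + 4x + 9, LT = xy.
f_2 = x^{2} - \tfrac{1}{3}y - \tfrac{4}{3}, LT = x^{2}.

S(f_1,f_2): lcm = x^{2}y. S = -\tfrac{4}{5}x^{2} - \tfrac{9}{5}x + \tfrac{1}{3}y^{2} + \tfrac{4}{3}y.
  leading term x^{2}: subtract (-\tfrac{4}{5})·f_2 from -\tfrac{4}{5}x^{2} - \tfrac{9}{5}x + \tfrac{1}{3}y^{2} + \tfrac{4}{3}y → -\tfrac{9}{5}x + \tfrac{1}{3}y^{2} + \tfrac{16}{15}y - \tfrac{16}{15}
  leading term x: no divisor's leading term divides it; move -\tfrac{9}{5}x to the remainder.
  leading term y^{2}: no divisor's leading term divides it; move \tfrac{1}{3}y^{2} to the remainder.
  leading term y: no divisor's leading term divides it; move \tfrac{16}{15}y to the remainder.
  leading term 1: no divisor's leading term divides it; move -\tfrac{16}{15} to the remainder.
  remainder -\tfrac{9}{5}x + \tfrac{1}{3}y^{2} + \tfrac{16}{15}y - \tfrac{16}{15} ≠ 0; add h_3 = -\tfrac{9}{5}x + \tfrac{1}{3}y^{2} + \tfrac{16}{15}y - \tfrac{16}{15} to the basis.

S(f_1,h_3): lcm = xy. S = -\tfrac{4}{5}x + \tfrac{5}{27}y^{3} + \tfrac{16}{27}y^{2} - \tfrac{16}{27}y - \tfrac{9}{5}.
  leading term x: subtract (\tfrac{4}{9})·h_3 from -\tfrac{4}{5}x + \tfrac{5}{27}y^{3} + \tfrac{16}{27}y^{2} - \tfrac{16}{27}y - \tfrac{9}{5} → \tfrac{5}{27}y^{3} + \tfrac{4}{9}y^{2} - \tfrac{16}{15}y - \tfrac{179}{135}
  leading term y^{3}: no divisor's leading term divides it; move \tfrac{5}{27}y^{3} to the remainder.
  leading term y^{2}: no divisor's leading term divides it; move \tfrac{4}{9}y^{2} to the remainder.
  leading term y: no divisor's leading term divides it; move -\tfrac{16}{15}y to the remainder.
  leading term 1: no divisor's leading term divides it; move -\tfrac{179}{135} to the remainder.
  remainder \tfrac{5}{27}y^{3} + \tfrac{4}{9}y^{2} - \tfrac{16}{15}y - \tfrac{179}{135} ≠ 0; add h_4 = \tfrac{5}{27}y^{3} + \tfrac{4}{9}y^{2} - \tfrac{16}{15}y - \tfrac{179}{135} to the basis.

S(f_2,h_3): lcm = x^{2}. S = \tfrac{5}{27}xy^{2} + \tfrac{16}{27}xy - \tfrac{16}{27}x - \tfrac{1}{3}y - \tfrac{4}{3}.
  leading term xy^{2}: subtract (-\tfrac{1}{27}y)·f_1 from \tfrac{5}{27}xy^{2} + \tfrac{16}{27}xy - \tfrac{16}{27}x - \tfrac{1}{3}y - \tfrac{4}{3} → \tfrac{20}{27}xy - \tfrac{16}{27}x - \tfrac{4}{3}
  leading term xy: subtract (-\tfrac{4}{27})·f_1 from \tfrac{20}{27}xy - \tfrac{16}{27}x - \tfrac{4}{3} → 0
  remainder 0.

S(f_1,h_4): lcm = xy^{3}. S = -\tfrac{16}{5}xy^{2} + \tfrac{144}{25}xy + \tfrac{179}{25}x - \tfrac{9}{5}y^{2}.
  leading term xy^{2}: subtract (\tfrac{16}{25}y)·f_1 from -\tfrac{16}{5}xy^{2} + \tfrac{144}{25}xy + \tfrac{179}{25}x - \tfrac{9}{5}y^{2} → \tfrac{16}{5}xy + \tfrac{179}{25}x - \tfrac{9}{5}y^{2} - \tfrac{144}{25}y
  leading term xy: subtract (-\tfrac{16}{25})·f_1 from \tfrac{16}{5}xy + \tfrac{179}{25}x - \tfrac{9}{5}y^{2} - \tfrac{144}{25}y → \tfrac{243}{25}x - \tfrac{9}{5}y^{2} - \tfrac{144}{25}y + \tfrac{144}{25}
  leading term x: subtract (-\tfrac{27}{5})·h_3 from \tfrac{243}{25}x - \tfrac{9}{5}y^{2} - \tfrac{144}{25}y + \tfrac{144}{25} → 0
  remainder 0.

S(f_2,h_4): leading monomials are coprime, so the S-polynomial reduces to 0 (Buchberger's first criterion).
S(h_3,h_4): leading monomials are coprime, so the S-polynomial reduces to 0 (Buchberger's first criterion).
Every S-polynomial of the final basis reduces to 0, so we have a Gröbner basis.
Inter-reduce: drop elements whose leading term is divisible by another's, tail-reduce, and make monic.
Reduced Gröbner basis: {x - \tfrac{5}{27}y^{2} - \tfrac{16}{27}y + \tfrac{16}{27}, y^{3} + \tfrac{12}{5}y^{2} - \tfrac{144}{25}y - \tfrac{179}{25}}.
Label its elements g_1 = x - \tfrac{5}{27}y^{2} - \tfrac{16}{27}y + \tfrac{16}{27}, g_2 = y^{3} + \tfrac{12}{5}y^{2} - \tfrac{144}{25}y - \tfrac{179}{25}.

Reduce p = x^{2} - 11x + \tfrac{55}{27}y^{2} + \tfrac{167}{27}y - \tfrac{212}{27} modulo G:
  leading term x^{2}: subtract (x)·g_1 from x^{2} - 11x + \tfrac{55}{27}y^{2} + \tfrac{167}{27}y - \tfrac{212}{27} → \tfrac{5}{27}xy^{2} + \tfrac{16}{27}xy - \tfrac{313}{27}x + \tfrac{55}{27}y^{2} + \tfrac{167}{27}y - \tfrac{212}{27}
  leading term xy^{2}: subtract (\tfrac{5}{27}y^{2})·g_1 from \tfrac{5}{27}xy^{2} + \tfrac{16}{27}xy - \tfrac{313}{27}x + \tfrac{55}{27}y^{2} + \tfrac{167}{27}y - \tfrac{212}{27} → \tfrac{16}{27}xy - \tfrac{313}{27}x + \tfrac{25}{729}y^{4} + \tfrac{80}{729}y^{3} + \tfrac{1405}{729}y^{2} + \tfrac{167}{27}y - \tfrac{212}{27}
  leading term xy: subtract (\tfrac{16}{27}y)·g_1 from \tfrac{16}{27}xy - \tfrac{313}{27}x + \tfrac{25}{729}y^{4} + \tfrac{80}{729}y^{3} + \tfrac{1405}{729}y^{2} + \tfrac{167}{27}y - \tfrac{212}{27} → -\tfrac{313}{27}x + \tfrac{25}{729}y^{4} + \tfrac{160}{729}y^{3} + \tfrac{1661}{729}y^{2} + \tfrac{4253}{729}y - \tfrac{212}{27}
  leading term x: subtract (-\tfrac{313}{27})·g_1 from -\tfrac{313}{27}x + \tfrac{25}{729}y^{4} + \tfrac{160}{729}y^{3} + \tfrac{1661}{729}y^{2} + \tfrac{4253}{729}y - \tfrac{212}{27} → \tfrac{25}{729}y^{4} + \tfrac{160}{729}y^{3} + \tfrac{32}{243}y^{2} - \tfrac{755}{729}y - \tfrac{716}{729}
  leading term y^{4}: subtract (\tfrac{25}{729}y)·g_2 from \tfrac{25}{729}y^{4} + \tfrac{160}{729}y^{3} + \tfrac{32}{243}y^{2} - \tfrac{755}{729}y - \tfrac{716}{729} → \tfrac{100}{729}y^{3} + \tfrac{80}{243}y^{2} - \tfrac{64}{81}y - \tfrac{716}{729}
  leading term y^{3}: subtract (\tfrac{100}{729})·g_2 from \tfrac{100}{729}y^{3} + \tfrac{80}{243}y^{2} - \tfrac{64}{81}y - \tfrac{716}{729} → 0
  normal form = 0.
Since the normal form is 0, p ∈ I.

Ideal membership is decidable via reduction modulo a Gröbner basis.

x^{2} - 11x + \tfrac{55}{27}y^{2} + \tfrac{167}{27}y - \tfrac{212}{27} lies in I (it reduces to 0).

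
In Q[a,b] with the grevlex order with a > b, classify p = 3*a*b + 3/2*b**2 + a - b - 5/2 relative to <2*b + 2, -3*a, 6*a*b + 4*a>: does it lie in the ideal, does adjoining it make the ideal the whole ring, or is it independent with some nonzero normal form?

First compute the reduced Gröbner basis of I by Buchberger's algorithm.
f_1 = 2*b + 2, LT = b.
f_2 = -3*a, LT = a.
f_3 = 6*a*b + 4*a, LT = a*b.

The S-polynomials (S(f_1,f_2), S(f_1,f_3), S(f_2,f_3)) all reduce to 0 modulo the current basis, so we have a Gröbner basis.
Inter-reduce: drop elements whose leading term is divisible by another's, tail-reduce, and make monic.
Reduced Gröbner basis: {a, b + 1}.
Label its elements g_1 = a, g_2 = b + 1.

Reduce p = 3*a*b + 3/2*b**2 + a - b - 5/2 modulo G:
  leading term a*b: subtract (3*b)·g_1 from 3*a*b + 3/2*b**2 + a - b - 5/2 → 3/2*b**2 + a - b - 5/2
  leading term b**2: subtract (3/2*b)·g_2 from 3/2*b**2 + a - b - 5/2 → a - 5/2*b - 5/2
  leading term a: subtract (1)·g_1 from a - 5/2*b - 5/2 → -5/2*b - 5/2
  leading term b: subtract (-5/2)·g_2 from -5/2*b - 5/2 → 0
  normal form = 0.
Since the normal form is 0, p ∈ I.

3*a*b + 3/2*b**2 + a - b - 5/2 lies in I (it reduces to 0).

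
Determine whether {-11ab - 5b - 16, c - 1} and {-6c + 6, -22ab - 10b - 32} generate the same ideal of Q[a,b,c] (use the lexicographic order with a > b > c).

Yes, the ideals are equal.

Two ideals are equal iff their reduced Gröbner bases coincide (the reduced basis is unique for a fixed ordering).
Buchberger on the first generating set:
f_1 = -11ab - 5b - 16, LT = ab.
f_2 = c - 1, LT = c.

The S-polynomials (S(f_1,f_2)) all reduce to 0 modulo the current basis, so we have a Gröbner basis.
Inter-reduce: drop elements whose leading term is divisible by another's, tail-reduce, and make monic.
Reduced Gröbner basis: {ab + 5/11b + 16/11, c - 1}.

Buchberger on the second generating set:
h_1 = -6c + 6, LT = c.
h_2 = -22ab - 10b - 32, LT = ab.

The S-polynomials (S(h_1,h_2)) all reduce to 0 modulo the current basis, so we have a Gröbner basis.
Inter-reduce: drop elements whose leading term is divisible by another's, tail-reduce, and make monic.
Reduced Gröbner basis: {ab + 5/11b + 16/11, c - 1}.

Same reduced basis, so the two generating sets span the same ideal.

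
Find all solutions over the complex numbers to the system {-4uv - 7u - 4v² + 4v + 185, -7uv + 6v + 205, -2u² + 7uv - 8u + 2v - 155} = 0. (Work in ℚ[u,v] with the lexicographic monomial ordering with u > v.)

Compute a lex Gröbner basis by Buchberger's algorithm.
f_1 = -4uv - 7u - 4v² + 4v + 185, LT = uv.
f_2 = -7uv + 6v + 205, LT = uv.
f_3 = -2u² + 7uv - 8u + 2v - 155, LT = u².

S(f_1,f_2): lcm = uv. S = 7/4u + v² - 1/7v - 475/28.
  leading term u: no divisor's leading term divides it; move 7/4u to the remainder.
  leading term v²: no divisor's leading term divides it; move v² to the remainder.
  leading term v: no divisor's leading term divides it; move -1/7v to the remainder.
  leading term 1: no divisor's leading term divides it; move -475/28 to the remainder.
  remainder 7/4u + v² - 1/7v - 475/28 ≠ 0; add h_4 = 7/4u + v² - 1/7v - 475/28 to the basis.

S(f_1,f_3): lcm = u²v. S = 7/4u² + 9/2uv² - 5uv - 185/4u + v² - 155/2v.
  leading term u²: subtract (-⅞)·f_3 from 7/4u² + 9/2uv² - 5uv - 185/4u + v² - 155/2v → 9/2uv² + 9/8uv - 213/4u + v² - 303/4v - 1085/8
  leading term uv²: subtract (-9/8v)·f_1 from 9/2uv² + 9/8uv - 213/4u + v² - 303/4v - 1085/8 → -27/4uv - 213/4u - 9/2v³ + 11/2v² + 1059/8v - 1085/8
  leading term uv: subtract (27/16)·f_1 from -27/4uv - 213/4u - 9/2v³ + 11/2v² + 1059/8v - 1085/8 → -663/16u - 9/2v³ + 49/4v² + 1005/8v - 7165/16
  leading term u: subtract (-663/28)·h_4 from -663/16u - 9/2v³ + 49/4v² + 1005/8v - 7165/16 → -9/2v³ + 503/14v² + 47919/392v - 333005/392
  leading term v³: no divisor's leading term divides it; move -9/2v³ to the remainder.
  leading term v²: no divisor's leading term divides it; move 503/14v² to the remainder.
  leading term v: no divisor's leading term divides it; move 47919/392v to the remainder.
  leading term 1: no divisor's leading term divides it; move -333005/392 to the remainder.
  remainder -9/2v³ + 503/14v² + 47919/392v - 333005/392 ≠ 0; add h_5 = -9/2v³ + 503/14v² + 47919/392v - 333005/392 to the basis.

S(f_2,f_3): lcm = u²v. S = 7/2uv² - 34/7uv - 205/7u + v² - 155/2v.
  leading term uv²: subtract (-⅞v)·f_1 from 7/2uv² - 34/7uv - 205/7u + v² - 155/2v → -615/56uv - 205/7u - 7/2v³ + 9/2v² + 675/8v
  leading term uv: subtract (615/224)·f_1 from -615/56uv - 205/7u - 7/2v³ + 9/2v² + 675/8v → -2255/224u - 7/2v³ + 867/56v² + 2055/28v - 113775/224
  leading term u: subtract (-2255/392)·h_4 from -2255/224u - 7/2v³ + 867/56v² + 2055/28v - 113775/224 → -7/2v³ + 2081/98v² + 199135/2744v - 1661525/2744
  leading term v³: subtract (7/9)·h_5 from -7/2v³ + 2081/98v² + 199135/2744v - 1661525/2744 → -2959/441v² - 23159/1029v + 170440/3087
  leading term v²: no divisor's leading term divides it; move -2959/441v² to the remainder.
  leading term v: no divisor's leading term divides it; move -23159/1029v to the remainder.
  leading term 1: no divisor's leading term divides it; move 170440/3087 to the remainder.
  remainder -2959/441v² - 23159/1029v + 170440/3087 ≠ 0; add h_6 = -2959/441v² - 23159/1029v + 170440/3087 to the basis.

S(f_1,h_4): lcm = uv. S = 7/4u - 4/7v³ + 53/49v² + 426/49v - 185/4.
  leading term u: subtract (1)·h_4 from 7/4u - 4/7v³ + 53/49v² + 426/49v - 185/4 → -4/7v³ + 4/49v² + 433/49v - 205/7
  leading term v³: subtract (8/63)·h_5 from -4/7v³ + 4/49v² + 433/49v - 205/7 → -1976/441v² - 6880/1029v + 242600/3087
  leading term v²: subtract (1976/2959)·h_6 from -1976/441v² - 6880/1029v + 242600/3087 → 8468088/1014937v + 42340440/1014937
  leading term v: no divisor's leading term divides it; move 8468088/1014937v to the remainder.
  leading term 1: no divisor's leading term divides it; move 42340440/1014937 to the remainder.
  remainder 8468088/1014937v + 42340440/1014937 ≠ 0; add h_7 = 8468088/1014937v + 42340440/1014937 to the basis.

The other S-polynomials (S(f_2,h_4), S(f_3,h_4), S(f_1,h_5), S(f_2,h_5), S(f_3,h_5), S(h_4,h_5), S(f_1,h_6), S(f_2,h_6), S(f_3,h_6), S(h_4,h_6), S(h_5,h_6), S(f_1,h_7), S(f_2,h_7), S(f_3,h_7), S(h_4,h_7), S(h_5,h_7), S(h_6,h_7)) all reduce to 0 modulo the current basis, so we have a Gröbner basis.
Inter-reduce: drop elements whose leading term is divisible by another's, tail-reduce, and make monic.
Reduced Gröbner basis: {u + 5, v + 5}.

A lex Gröbner basis eliminates variables successively. Here v + 5 depends only on v, with roots {-5}; lifting each root through the earlier basis elements recovers the full solutions.
  v = -5: the earlier basis element becomes u + 5 = 0, giving u = -5 — point (-5, -5).

{(-5, -5)}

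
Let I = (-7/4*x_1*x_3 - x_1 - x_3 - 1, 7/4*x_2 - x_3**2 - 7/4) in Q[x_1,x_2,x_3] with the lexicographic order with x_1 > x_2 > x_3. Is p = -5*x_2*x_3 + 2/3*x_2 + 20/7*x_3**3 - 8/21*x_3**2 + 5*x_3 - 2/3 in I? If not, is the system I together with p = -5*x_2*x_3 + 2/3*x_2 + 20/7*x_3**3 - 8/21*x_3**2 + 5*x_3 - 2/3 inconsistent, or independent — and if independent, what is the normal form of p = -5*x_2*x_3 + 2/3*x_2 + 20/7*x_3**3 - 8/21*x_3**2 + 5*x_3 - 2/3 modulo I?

First compute the reduced Gröbner basis of I by Buchberger's algorithm.
f_1 = -7/4*x_1*x_3 - x_1 - x_3 - 1, LT = x_1*x_3.
f_2 = 7/4*x_2 - x_3**2 - 7/4, LT = x_2.

The S-polynomials (S(f_1,f_2)) all reduce to 0 modulo the current basis, so we have a Gröbner basis.
Inter-reduce: drop elements whose leading term is divisible by another's, tail-reduce, and make monic.
Reduced Gröbner basis: {x_1*x_3 + 4/7*x_1 + 4/7*x_3 + 4/7, x_2 - 4/7*x_3**2 - 1}.
Label its elements g_1 = x_1*x_3 + 4/7*x_1 + 4/7*x_3 + 4/7, g_2 = x_2 - 4/7*x_3**2 - 1.

Reduce p = -5*x_2*x_3 + 2/3*x_2 + 20/7*x_3**3 - 8/21*x_3**2 + 5*x_3 - 2/3 modulo G:
  leading term x_2*x_3: subtract (-5*x_3)·g_2 from -5*x_2*x_3 + 2/3*x_2 + 20/7*x_3**3 - 8/21*x_3**2 + 5*x_3 - 2/3 → 2/3*x_2 - 8/21*x_3**2 - 2/3
  leading term x_2: subtract (2/3)·g_2 from 2/3*x_2 - 8/21*x_3**2 - 2/3 → 0
  normal form = 0.
Since the normal form is 0, p ∈ I.

The remainder on division by a Gröbner basis is unique — it is the normal form.

-5*x_2*x_3 + 2/3*x_2 + 20/7*x_3**3 - 8/21*x_3**2 + 5*x_3 - 2/3 lies in I (it reduces to 0).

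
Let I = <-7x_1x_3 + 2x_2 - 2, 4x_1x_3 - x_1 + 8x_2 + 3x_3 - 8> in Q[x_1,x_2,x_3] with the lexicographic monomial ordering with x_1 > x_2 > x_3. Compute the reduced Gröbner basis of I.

G = {x_1 - 64/7x_2 - 3x_3 + 64/7, x_2x_3 - 1/32x_2 + 21/64x_3^2 - x_3 + 1/32}

f_1 = -7x_1x_3 + 2x_2 - 2, LT = x_1x_3.
f_2 = 4x_1x_3 - x_1 + 8x_2 + 3x_3 - 8, LT = x_1x_3.

S(f_1,f_2): lcm = x_1x_3. S = 1/4x_1 - 16/7x_2 - 3/4x_3 + 16/7.
  reduce S modulo (f_1, f_2):
  remainder 1/4x_1 - 16/7x_2 - 3/4x_3 + 16/7 ≠ 0; add g_3 = 1/4x_1 - 16/7x_2 - 3/4x_3 + 16/7 to the basis.

S(f_1,g_3): lcm = x_1x_3. S = 64/7x_2x_3 - 2/7x_2 + 3x_3^2 - 64/7x_3 + 2/7.
  reduce S modulo (f_1, f_2, g_3):
  remainder 64/7x_2x_3 - 2/7x_2 + 3x_3^2 - 64/7x_3 + 2/7 ≠ 0; add g_4 = 64/7x_2x_3 - 2/7x_2 + 3x_3^2 - 64/7x_3 + 2/7 to the basis.

The other S-polynomials (S(f_2,g_3), S(f_1,g_4), S(f_2,g_4), S(g_3,g_4)) all reduce to 0 modulo the current basis, so we have a Gröbner basis.
Inter-reduce: drop elements whose leading term is divisible by another's, tail-reduce, and make monic.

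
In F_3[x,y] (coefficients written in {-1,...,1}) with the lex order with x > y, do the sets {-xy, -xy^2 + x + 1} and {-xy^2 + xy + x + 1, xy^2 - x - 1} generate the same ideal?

Yes, the ideals are equal.

Equality of ideals is decidable: compute both reduced Gröbner bases (unique for the ordering) and check whether they agree.
Buchberger on the first generating set:
f_1 = -xy, LT = xy.
f_2 = -xy^2 + x + 1, LT = xy^2.

S(f_1,f_2): lcm = xy^2. S = x + 1.
  leading term x: no divisor's leading term divides it; move x to the remainder.
  leading term 1: no divisor's leading term divides it; move 1 to the remainder.
  remainder x + 1 ≠ 0; add g_3 = x + 1 to the basis.

S(f_1,g_3): lcm = xy. S = -y.
  leading term y: no divisor's leading term divides it; move -y to the remainder.
  remainder -y ≠ 0; add g_4 = -y to the basis.

The other S-polynomials (S(f_2,g_3), S(f_1,g_4), S(f_2,g_4), S(g_3,g_4)) all reduce to 0 modulo the current basis, so we have a Gröbner basis.
Inter-reduce: drop elements whose leading term is divisible by another's, tail-reduce, and make monic.
Reduced Gröbner basis: {x + 1, y}.

Buchberger on the second generating set:
h_1 = -xy^2 + xy + x + 1, LT = xy^2.
h_2 = xy^2 - x - 1, LT = xy^2.

S(h_1,h_2): lcm = xy^2. S = -xy.
  leading term xy: no divisor's leading term divides it; move -xy to the remainder.
  remainder -xy ≠ 0; add k_3 = -xy to the basis.

S(h_1,k_3): lcm = xy^2. S = -xy - x - 1.
  leading term xy: subtract (1)·k_3 from -xy - x - 1 → -x - 1
  leading term x: no divisor's leading term divides it; move -x to the remainder.
  leading term 1: no divisor's leading term divides it; move -1 to the remainder.
  remainder -x - 1 ≠ 0; add k_4 = -x - 1 to the basis.

S(h_1,k_4): lcm = xy^2. S = -xy - x - y^2 - 1.
  leading term xy: subtract (1)·k_3 from -xy - x - y^2 - 1 → -x - y^2 - 1
  leading term x: subtract (1)·k_4 from -x - y^2 - 1 → -y^2
  leading term y^2: no divisor's leading term divides it; move -y^2 to the remainder.
  remainder -y^2 ≠ 0; add k_5 = -y^2 to the basis.

S(k_3,k_4): lcm = xy. S = -y.
  leading term y: no divisor's leading term divides it; move -y to the remainder.
  remainder -y ≠ 0; add k_6 = -y to the basis.

The other S-polynomials (S(h_2,k_3), S(h_2,k_4), S(h_1,k_5), S(h_2,k_5), S(k_3,k_5), S(k_4,k_5), S(h_1,k_6), S(h_2,k_6), S(k_3,k_6), S(k_4,k_6), S(k_5,k_6)) all reduce to 0 modulo the current basis, so we have a Gröbner basis.
Inter-reduce: drop elements whose leading term is divisible by another's, tail-reduce, and make monic.
Reduced Gröbner basis: {x + 1, y}.

These coincide, so the ideals are equal.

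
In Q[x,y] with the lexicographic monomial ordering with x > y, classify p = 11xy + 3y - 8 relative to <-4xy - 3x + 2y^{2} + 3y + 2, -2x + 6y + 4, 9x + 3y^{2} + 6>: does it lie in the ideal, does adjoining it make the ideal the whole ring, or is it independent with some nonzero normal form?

11xy + 3y - 8 lies in I (it reduces to 0).

First compute the reduced Gröbner basis of I by Buchberger's algorithm.
f_1 = -4xy - 3x + 2y^{2} + 3y + 2, LT = xy.
f_2 = -2x + 6y + 4, LT = x.
f_3 = 9x + 3y^{2} + 6, LT = x.

S(f_1,f_2): lcm = xy. S = \tfrac{3}{4}x + \tfrac{5}{2}y^{2} + \tfrac{5}{4}y - \tfrac{1}{2}.
  leading term x: subtract (-\tfrac{3}{8})·f_2 from \tfrac{3}{4}x + \tfrac{5}{2}y^{2} + \tfrac{5}{4}y - \tfrac{1}{2} → \tfrac{5}{2}y^{2} + \tfrac{7}{2}y + 1
  leading term y^{2}: no divisor's leading term divides it; move \tfrac{5}{2}y^{2} to the remainder.
  leading term y: no divisor's leading term divides it; move \tfrac{7}{2}y to the remainder.
  leading term 1: no divisor's leading term divides it; move 1 to the remainder.
  remainder \tfrac{5}{2}y^{2} + \tfrac{7}{2}y + 1 ≠ 0; add h_4 = \tfrac{5}{2}y^{2} + \tfrac{7}{2}y + 1 to the basis.

S(f_1,f_3): lcm = xy. S = \tfrac{3}{4}x - \tfrac{1}{3}y^{3} - \tfrac{1}{2}y^{2} - \tfrac{17}{12}y - \tfrac{1}{2}.
  leading term x: subtract (-\tfrac{3}{8})·f_2 from \tfrac{3}{4}x - \tfrac{1}{3}y^{3} - \tfrac{1}{2}y^{2} - \tfrac{17}{12}y - \tfrac{1}{2} → -\tfrac{1}{3}y^{3} - \tfrac{1}{2}y^{2} + \tfrac{5}{6}y + 1
  leading term y^{3}: subtract (-\tfrac{2}{15}y)·h_4 from -\tfrac{1}{3}y^{3} - \tfrac{1}{2}y^{2} + \tfrac{5}{6}y + 1 → -\tfrac{1}{30}y^{2} + \tfrac{29}{30}y + 1
  leading term y^{2}: subtract (-\tfrac{1}{75})·h_4 from -\tfrac{1}{30}y^{2} + \tfrac{29}{30}y + 1 → \tfrac{76}{75}y + \tfrac{76}{75}
  leading term y: no divisor's leading term divides it; move \tfrac{76}{75}y to the remainder.
  leading term 1: no divisor's leading term divides it; move \tfrac{76}{75} to the remainder.
  remainder \tfrac{76}{75}y + \tfrac{76}{75} ≠ 0; add h_5 = \tfrac{76}{75}y + \tfrac{76}{75} to the basis.

S(f_2,f_3): lcm = x. S = -\tfrac{1}{3}y^{2} - 3y - \tfrac{8}{3}.
  leading term y^{2}: subtract (-\tfrac{2}{15})·h_4 from -\tfrac{1}{3}y^{2} - 3y - \tfrac{8}{3} → -\tfrac{38}{15}y - \tfrac{38}{15}
  leading term y: subtract (-\tfrac{5}{2})·h_5 from -\tfrac{38}{15}y - \tfrac{38}{15} → 0
  remainder 0.

S(f_1,h_4): lcm = xy^{2}. S = -\tfrac{13}{20}xy - \tfrac{2}{5}x - \tfrac{1}{2}y^{3} - \tfrac{3}{4}y^{2} - \tfrac{1}{2}y.
  leading term xy: subtract (\tfrac{13}{80})·f_1 from -\tfrac{13}{20}xy - \tfrac{2}{5}x - \tfrac{1}{2}y^{3} - \tfrac{3}{4}y^{2} - \tfrac{1}{2}y → \tfrac{7}{80}x - \tfrac{1}{2}y^{3} - \tfrac{43}{40}y^{2} - \tfrac{79}{80}y - \tfrac{13}{40}
  leading term x: subtract (-\tfrac{7}{160})·f_2 from \tfrac{7}{80}x - \tfrac{1}{2}y^{3} - \tfrac{43}{40}y^{2} - \tfrac{79}{80}y - \tfrac{13}{40} → -\tfrac{1}{2}y^{3} - \tfrac{43}{40}y^{2} - \tfrac{29}{40}y - \tfrac{3}{20}
  leading term y^{3}: subtract (-\tfrac{1}{5}y)·h_4 from -\tfrac{1}{2}y^{3} - \tfrac{43}{40}y^{2} - \tfrac{29}{40}y - \tfrac{3}{20} → -\tfrac{3}{8}y^{2} - \tfrac{21}{40}y - \tfrac{3}{20}
  leading term y^{2}: subtract (-\tfrac{3}{20})·h_4 from -\tfrac{3}{8}y^{2} - \tfrac{21}{40}y - \tfrac{3}{20} → 0
  remainder 0.

S(f_2,h_4): leading monomials are coprime, so the S-polynomial reduces to 0 (Buchberger's first criterion).
S(f_3,h_4): leading monomials are coprime, so the S-polynomial reduces to 0 (Buchberger's first criterion).
S(f_1,h_5): lcm = xy. S = -\tfrac{1}{4}x - \tfrac{1}{2}y^{2} - \tfrac{3}{4}y - \tfrac{1}{2}.
  leading term x: subtract (\tfrac{1}{8})·f_2 from -\tfrac{1}{4}x - \tfrac{1}{2}y^{2} - \tfrac{3}{4}y - \tfrac{1}{2} → -\tfrac{1}{2}y^{2} - \tfrac{3}{2}y - 1
  leading term y^{2}: subtract (-\tfrac{1}{5})·h_4 from -\tfrac{1}{2}y^{2} - \tfrac{3}{2}y - 1 → -\tfrac{4}{5}y - \tfrac{4}{5}
  leading term y: subtract (-\tfrac{15}{19})·h_5 from -\tfrac{4}{5}y - \tfrac{4}{5} → 0
  remainder 0.

S(f_2,h_5): leading monomials are coprime, so the S-polynomial reduces to 0 (Buchberger's first criterion).
S(f_3,h_5): leading monomials are coprime, so the S-polynomial reduces to 0 (Buchberger's first criterion).
S(h_4,h_5): lcm = y^{2}. S = \tfrac{2}{5}y + \tfrac{2}{5}.
  leading term y: subtract (\tfrac{15}{38})·h_5 from \tfrac{2}{5}y + \tfrac{2}{5} → 0
  remainder 0.

Every S-polynomial of the final basis reduces to 0, so we have a Gröbner basis.
Inter-reduce: drop elements whose leading term is divisible by another's, tail-reduce, and make monic.
Reduced Gröbner basis: {x + 1, y + 1}.
Label its elements g_1 = x + 1, g_2 = y + 1.

Reduce p = 11xy + 3y - 8 modulo G:
  leading term xy: subtract (11y)·g_1 from 11xy + 3y - 8 → -8y - 8
  leading term y: subtract (-8)·g_2 from -8y - 8 → 0
  normal form = 0.
Since the normal form is 0, p ∈ I.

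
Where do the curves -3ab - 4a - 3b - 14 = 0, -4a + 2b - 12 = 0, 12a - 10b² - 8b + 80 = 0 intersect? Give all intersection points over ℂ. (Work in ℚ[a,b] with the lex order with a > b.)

Compute a lex Gröbner basis by Buchberger's algorithm.
f_1 = -3ab - 4a - 3b - 14, LT = ab.
f_2 = -4a + 2b - 12, LT = a.
f_3 = 12a - 10b² - 8b + 80, LT = a.

S(f_1,f_2): lcm = ab. S = 4/3a + ½b² - 2b + 14/3.
  reduce S modulo (f_1, f_2, f_3):
  remainder ½b² - 4/3b + ⅔ ≠ 0; add h_4 = ½b² - 4/3b + ⅔ to the basis.

S(f_1,f_3): lcm = ab. S = 4/3a + ⅚b³ + ⅔b² - 17/3b + 14/3.
  reduce S modulo (f_1, f_2, f_3, h_4):
  remainder 43/27b - 86/27 ≠ 0; add h_5 = 43/27b - 86/27 to the basis.

The other S-polynomials (S(f_2,f_3), S(f_1,h_4), S(f_2,h_4), S(f_3,h_4), S(f_1,h_5), S(f_2,h_5), S(f_3,h_5), S(h_4,h_5)) all reduce to 0 modulo the current basis, so we have a Gröbner basis.
Inter-reduce: drop elements whose leading term is divisible by another's, tail-reduce, and make monic.
Reduced Gröbner basis: {a + 2, b - 2}.

Elimination: the polynomial b - 2 lies in the elimination ideal for b, so b ∈ {2}. For each such b, the remaining basis elements (now univariate) give the rest of the solution.
  b = 2: the earlier basis element becomes a + 2 = 0, giving a = -2 — point (-2, 2).

{(-2, 2)}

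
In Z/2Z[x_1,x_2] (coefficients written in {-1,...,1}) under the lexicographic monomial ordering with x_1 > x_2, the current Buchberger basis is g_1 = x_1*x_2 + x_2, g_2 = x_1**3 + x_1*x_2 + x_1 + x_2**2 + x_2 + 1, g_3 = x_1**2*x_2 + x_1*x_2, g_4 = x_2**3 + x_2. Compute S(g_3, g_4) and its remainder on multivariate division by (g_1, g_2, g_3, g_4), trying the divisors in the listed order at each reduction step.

lcm(LM(g_3), LM(g_4)) = x_1**2*x_2**3.
S = (lcm/LT(g_3))·g_3 − (lcm/LT(g_4))·g_4 = x_1**2*x_2 + x_1*x_2**3.
Reduce S modulo (g_1, g_2, g_3, g_4) in that order:
  leading term x_1**2*x_2: subtract (x_1)·g_1 from x_1**2*x_2 + x_1*x_2**3 → x_1*x_2**3 + x_1*x_2
  leading term x_1*x_2**3: subtract (x_2**2)·g_1 from x_1*x_2**3 + x_1*x_2 → x_1*x_2 + x_2**3
  leading term x_1*x_2: subtract (1)·g_1 from x_1*x_2 + x_2**3 → x_2**3 + x_2
  leading term x_2**3: subtract (1)·g_4 from x_2**3 + x_2 → 0
The remainder is 0, so this S-polynomial contributes no new basis element.

S(g_3, g_4) = x_1**2*x_2 + x_1*x_2**3; remainder on division = 0.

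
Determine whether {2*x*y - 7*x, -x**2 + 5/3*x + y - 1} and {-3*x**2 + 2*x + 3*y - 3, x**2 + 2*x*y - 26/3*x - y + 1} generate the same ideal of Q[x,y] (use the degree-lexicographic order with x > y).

For a fixed monomial order, each ideal has a unique reduced Gröbner basis; comparing bases decides equality.
Buchberger on the first generating set:
f_1 = 2*x*y - 7*x, LT = x*y.
f_2 = -x**2 + 5/3*x + y - 1, LT = x**2.

S(f_1,f_2): lcm = x**2*y. S = -7/2*x**2 + 5/3*x*y + y**2 - y.
  reduce S modulo (f_1, f_2):
  remainder y**2 - 9/2*y + 7/2 ≠ 0; add g_3 = y**2 - 9/2*y + 7/2 to the basis.

The other S-polynomials (S(f_1,g_3), S(f_2,g_3)) all reduce to 0 modulo the current basis, so we have a Gröbner basis.
Inter-reduce: drop elements whose leading term is divisible by another's, tail-reduce, and make monic.
Reduced Gröbner basis: {x**2 - 5/3*x - y + 1, x*y - 7/2*x, y**2 - 9/2*y + 7/2}.

Buchberger on the second generating set:
h_1 = -3*x**2 + 2*x + 3*y - 3, LT = x**2.
h_2 = x**2 + 2*x*y - 26/3*x - y + 1, LT = x**2.

S(h_1,h_2): lcm = x**2. S = -2*x*y + 8*x.
  reduce S modulo (h_1, h_2):
  remainder -2*x*y + 8*x ≠ 0; add k_3 = -2*x*y + 8*x to the basis.

S(h_1,k_3): lcm = x**2*y. S = 4*x**2 - 2/3*x*y - y**2 + y.
  reduce S modulo (h_1, h_2, k_3):
  remainder -y**2 + 5*y - 4 ≠ 0; add k_4 = -y**2 + 5*y - 4 to the basis.

The other S-polynomials (S(h_2,k_3), S(h_1,k_4), S(h_2,k_4), S(k_3,k_4)) all reduce to 0 modulo the current basis, so we have a Gröbner basis.
Inter-reduce: drop elements whose leading term is divisible by another's, tail-reduce, and make monic.
Reduced Gröbner basis: {x**2 - 2/3*x - y + 1, x*y - 4*x, y**2 - 5*y + 4}.

Since the reduced bases disagree, the two ideals are not the same.
The same test decides containment: I ⊆ J iff every generator of I reduces to 0 modulo a Gröbner basis of J.

No, the ideals differ.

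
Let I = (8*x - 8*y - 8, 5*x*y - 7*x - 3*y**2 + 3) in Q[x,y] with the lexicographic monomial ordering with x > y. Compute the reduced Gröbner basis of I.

This is the nonlinear analogue of row-reducing a linear system.

f_1 = 8*x - 8*y - 8, LT = x.
f_2 = 5*x*y - 7*x - 3*y**2 + 3, LT = x*y.

S(f_1,f_2): lcm = x*y. S = 7/5*x - 2/5*y**2 - y - 3/5.
  leading term x: subtract (7/40)·f_1 from 7/5*x - 2/5*y**2 - y - 3/5 → -2/5*y**2 + 2/5*y + 4/5
  leading term y**2: no divisor's leading term divides it; move -2/5*y**2 to the remainder.
  leading term y: no divisor's leading term divides it; move 2/5*y to the remainder.
  leading term 1: no divisor's leading term divides it; move 4/5 to the remainder.
  remainder -2/5*y**2 + 2/5*y + 4/5 ≠ 0; add g_3 = -2/5*y**2 + 2/5*y + 4/5 to the basis.

The other S-polynomials (S(f_1,g_3), S(f_2,g_3)) all reduce to 0 modulo the current basis, so we have a Gröbner basis.
Inter-reduce: drop elements whose leading term is divisible by another's, tail-reduce, and make monic.

G = {x - y - 1, y**2 - y - 2}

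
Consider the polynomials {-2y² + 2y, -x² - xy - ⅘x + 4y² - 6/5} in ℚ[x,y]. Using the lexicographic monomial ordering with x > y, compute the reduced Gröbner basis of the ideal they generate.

This is the nonlinear analogue of row-reducing a linear system.

f_1 = -2y² + 2y, LT = y².
f_2 = -x² - xy - ⅘x + 4y² - 6/5, LT = x².

The S-polynomials (S(f_1,f_2)) all reduce to 0 modulo the current basis, so we have a Gröbner basis.

G = {x² + xy + ⅘x - 4y + 6/5, y² - y}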